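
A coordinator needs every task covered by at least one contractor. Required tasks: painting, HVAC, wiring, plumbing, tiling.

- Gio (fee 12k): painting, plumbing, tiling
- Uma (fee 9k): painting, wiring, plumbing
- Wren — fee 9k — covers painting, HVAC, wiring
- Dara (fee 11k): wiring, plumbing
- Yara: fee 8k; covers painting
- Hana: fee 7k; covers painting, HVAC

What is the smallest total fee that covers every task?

This is an integer covering problem.
The greedy cost-per-new-task heuristic would pick Uma, Hana, and Gio for 28, but a cheaper cover exists.
Choose Gio and Wren: together they cover painting, HVAC, wiring, plumbing, tiling — every task.
Total fee: 12 + 9 = 21.
No cover costs less than 21.

21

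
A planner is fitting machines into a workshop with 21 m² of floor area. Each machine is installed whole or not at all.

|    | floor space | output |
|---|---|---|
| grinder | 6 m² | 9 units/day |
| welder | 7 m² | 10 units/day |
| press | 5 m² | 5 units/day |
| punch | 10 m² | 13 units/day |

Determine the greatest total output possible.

27

Treat it as a binary knapsack problem.
grinder + press + punch: floor space 6 + 5 + 10 = 21 ≤ 21, output 9 + 5 + 13 = 27.
grinder + welder + press: floor space 6 + 7 + 5 = 18 ≤ 21, output 9 + 10 + 5 = 24.
Best is grinder, press, and punch with total output 27.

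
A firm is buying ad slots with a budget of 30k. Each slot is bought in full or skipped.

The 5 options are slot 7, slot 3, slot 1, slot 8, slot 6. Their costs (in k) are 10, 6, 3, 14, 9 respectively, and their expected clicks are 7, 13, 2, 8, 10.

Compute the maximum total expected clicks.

32

This is an integer program with binary decision variables.
Allowing fractional choices, the relaxed optimum would be about 33.1, but ad slots are indivisible.
slot 7 + slot 3 + slot 1 + slot 6: cost 10 + 6 + 3 + 9 = 28 ≤ 30, expected clicks 7 + 13 + 2 + 10 = 32.
slot 3 + slot 8 + slot 6: cost 6 + 14 + 9 = 29 ≤ 30, expected clicks 13 + 8 + 10 = 31.
slot 7 + slot 3 + slot 6: cost 10 + 6 + 9 = 25 ≤ 30, expected clicks 7 + 13 + 10 = 30.
Best is slot 7, slot 3, slot 1, and slot 6 with total expected clicks 32.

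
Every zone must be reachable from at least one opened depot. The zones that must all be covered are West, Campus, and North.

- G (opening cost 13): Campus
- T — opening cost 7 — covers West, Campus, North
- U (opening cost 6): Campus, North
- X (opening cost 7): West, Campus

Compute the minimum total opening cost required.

T alone covers West, Campus, North — every zone.
Total opening cost: 7.
No cover costs less than 7.

7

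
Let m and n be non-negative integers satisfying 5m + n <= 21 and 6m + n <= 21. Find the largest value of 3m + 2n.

(m,n)=(0,21): 5·0+1·21=21≤21, 6·0+1·21=21≤21, objective 42.
(m,n)=(0,20): 5·0+1·20=20≤21, 6·0+1·20=20≤21, objective 40.
The best lattice point is (0,21), giving 42.

42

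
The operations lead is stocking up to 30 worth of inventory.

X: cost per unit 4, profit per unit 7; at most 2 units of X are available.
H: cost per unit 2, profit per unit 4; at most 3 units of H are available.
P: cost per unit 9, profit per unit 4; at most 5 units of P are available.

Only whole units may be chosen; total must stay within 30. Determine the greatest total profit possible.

30

Take 2×X, 2×H, and 2×P: cost 30 ≤ 30, profit 2·7 + 2·4 + 2·4 = 30.
No other integer combination yields more.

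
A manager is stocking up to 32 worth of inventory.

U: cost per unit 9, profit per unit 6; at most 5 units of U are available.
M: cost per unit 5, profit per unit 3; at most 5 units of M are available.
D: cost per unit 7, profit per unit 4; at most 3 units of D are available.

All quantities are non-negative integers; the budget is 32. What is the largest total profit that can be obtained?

U has the best ratio (6/9); taking only U gives at most 3×6 = 18 (stopped by the cost limit).
Mixing does better — 3×U and 1×M: cost 32 ≤ 32, profit 3·6 + 1·3 = 21.

21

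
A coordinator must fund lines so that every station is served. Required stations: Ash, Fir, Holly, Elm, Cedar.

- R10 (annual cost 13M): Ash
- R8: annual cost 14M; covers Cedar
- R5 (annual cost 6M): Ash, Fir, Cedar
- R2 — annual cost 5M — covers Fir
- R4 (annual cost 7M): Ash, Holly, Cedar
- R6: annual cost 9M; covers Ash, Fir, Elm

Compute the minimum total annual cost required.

This is an integer covering problem.
The greedy cost-per-new-station heuristic would pick R5, R4, and R6 for 22, but a cheaper cover exists.
Choose R4 and R6: together they cover Ash, Fir, Holly, Elm, Cedar — every station.
Total annual cost: 7 + 9 = 16.
No cover costs less than 16.

16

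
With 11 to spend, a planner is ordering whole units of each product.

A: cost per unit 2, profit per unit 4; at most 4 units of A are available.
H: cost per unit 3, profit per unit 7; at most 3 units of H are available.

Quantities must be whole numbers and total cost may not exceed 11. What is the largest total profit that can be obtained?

This is a bounded integer knapsack.
4×A and 1×H: cost 11 ≤ 11, profit 4·4 + 1·7 = 23.
1×A and 3×H: cost 11 ≤ 11, profit 1·4 + 3·7 = 25.
Best is 25.

25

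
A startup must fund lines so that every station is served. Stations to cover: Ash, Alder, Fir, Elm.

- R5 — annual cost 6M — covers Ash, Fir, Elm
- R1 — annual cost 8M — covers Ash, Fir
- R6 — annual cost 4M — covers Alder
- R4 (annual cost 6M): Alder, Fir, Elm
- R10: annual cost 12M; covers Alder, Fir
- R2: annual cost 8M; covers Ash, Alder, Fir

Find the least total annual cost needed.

Choose R5 and R6: together they cover Ash, Alder, Fir, Elm — every station.
Total annual cost: 6 + 4 = 10.
No cover costs less than 10.

10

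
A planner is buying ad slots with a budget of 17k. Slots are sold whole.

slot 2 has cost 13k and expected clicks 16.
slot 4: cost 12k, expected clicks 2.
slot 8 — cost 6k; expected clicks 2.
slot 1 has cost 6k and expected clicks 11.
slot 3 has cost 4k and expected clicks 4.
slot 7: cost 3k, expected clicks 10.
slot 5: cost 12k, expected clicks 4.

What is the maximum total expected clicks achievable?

26

Allowing fractional choices, the relaxed optimum would be about 30.8, but ad slots are indivisible.
slot 1 + slot 3 + slot 7: cost 6 + 4 + 3 = 13 ≤ 17, expected clicks 11 + 4 + 10 = 25.
slot 2 + slot 7: cost 13 + 3 = 16 ≤ 17, expected clicks 16 + 10 = 26.
Best is slot 2 and slot 7 with total expected clicks 26.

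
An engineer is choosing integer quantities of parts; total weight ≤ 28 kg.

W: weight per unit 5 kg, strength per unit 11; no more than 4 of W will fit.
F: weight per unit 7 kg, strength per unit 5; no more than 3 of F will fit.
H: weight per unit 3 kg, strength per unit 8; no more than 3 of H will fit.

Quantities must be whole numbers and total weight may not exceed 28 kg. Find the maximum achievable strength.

Take 4×W and 2×H: weight 26 ≤ 28, strength 4·11 + 2·8 = 60.
No other integer combination yields more.

60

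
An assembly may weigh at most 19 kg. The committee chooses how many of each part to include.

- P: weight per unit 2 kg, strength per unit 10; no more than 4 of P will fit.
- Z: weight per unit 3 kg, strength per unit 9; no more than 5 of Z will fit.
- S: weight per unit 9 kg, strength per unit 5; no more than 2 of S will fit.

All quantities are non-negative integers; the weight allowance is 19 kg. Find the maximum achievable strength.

Take 4×P and 3×Z: weight 17 ≤ 19, strength 4·10 + 3·9 = 67.
P has the best ratio (10/2) and is taken to its limit of 4; remaining capacity is filled optimally with the others.

67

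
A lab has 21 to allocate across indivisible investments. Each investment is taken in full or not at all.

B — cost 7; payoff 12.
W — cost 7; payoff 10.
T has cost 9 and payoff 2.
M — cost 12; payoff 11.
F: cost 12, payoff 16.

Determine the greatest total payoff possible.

Allowing fractional choices, the relaxed optimum would be about 31.3, but investments are indivisible.
B + F: cost 7 + 12 = 19 ≤ 21, payoff 12 + 16 = 28.
W + F: cost 7 + 12 = 19 ≤ 21, payoff 10 + 16 = 26.
Best is B and F with total payoff 28.

28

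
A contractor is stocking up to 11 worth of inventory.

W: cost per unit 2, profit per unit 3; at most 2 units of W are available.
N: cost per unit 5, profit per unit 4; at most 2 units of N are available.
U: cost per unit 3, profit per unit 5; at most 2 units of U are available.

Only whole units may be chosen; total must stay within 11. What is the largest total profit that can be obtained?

16

This is a bounded integer knapsack.
1×N and 2×U: cost 11 ≤ 11, profit 1·4 + 2·5 = 14.
2×W and 2×U: cost 10 ≤ 11, profit 2·3 + 2·5 = 16.
Best is 16.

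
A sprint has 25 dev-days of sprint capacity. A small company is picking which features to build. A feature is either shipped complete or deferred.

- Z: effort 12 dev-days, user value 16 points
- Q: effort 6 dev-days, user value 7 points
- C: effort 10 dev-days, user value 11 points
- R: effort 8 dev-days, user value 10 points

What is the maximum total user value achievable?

28

Treat it as a binary knapsack problem.
Q + C + R: effort 6 + 10 + 8 = 24 ≤ 25, user value 7 + 11 + 10 = 28.
Z + R: effort 12 + 8 = 20 ≤ 25, user value 16 + 10 = 26.
Z + C: effort 12 + 10 = 22 ≤ 25, user value 16 + 11 = 27.
Best is Q, C, and R with total user value 28.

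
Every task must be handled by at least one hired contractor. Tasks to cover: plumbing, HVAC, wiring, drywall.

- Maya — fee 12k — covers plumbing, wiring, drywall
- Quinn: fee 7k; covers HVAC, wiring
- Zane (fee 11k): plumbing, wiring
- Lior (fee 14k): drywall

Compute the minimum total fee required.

This is an integer covering problem.
Choose Maya and Quinn: together they cover plumbing, HVAC, wiring, drywall — every task.
Total fee: 12 + 7 = 19.
No cover costs less than 19.

19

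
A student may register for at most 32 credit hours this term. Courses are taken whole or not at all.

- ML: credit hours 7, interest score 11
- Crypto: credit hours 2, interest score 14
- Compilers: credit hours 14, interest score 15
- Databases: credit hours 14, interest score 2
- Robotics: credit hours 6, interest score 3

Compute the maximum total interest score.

Allowing fractional choices, the relaxed optimum would be about 43.4, but courses are indivisible.
ML + Crypto + Compilers + Robotics: credit hours 7 + 2 + 14 + 6 = 29 ≤ 32, interest score 11 + 14 + 15 + 3 = 43.
Crypto + Compilers + Robotics: credit hours 2 + 14 + 6 = 22 ≤ 32, interest score 14 + 15 + 3 = 32.
ML + Crypto + Compilers: credit hours 7 + 2 + 14 = 23 ≤ 32, interest score 11 + 14 + 15 = 40.
Best is ML, Crypto, Compilers, and Robotics with total interest score 43.

43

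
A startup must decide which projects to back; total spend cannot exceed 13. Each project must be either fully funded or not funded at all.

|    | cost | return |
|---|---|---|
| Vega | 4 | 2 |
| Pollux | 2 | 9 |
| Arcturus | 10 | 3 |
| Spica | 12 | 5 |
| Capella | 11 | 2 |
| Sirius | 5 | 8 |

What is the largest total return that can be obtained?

19

Pollux + Sirius: cost 2 + 5 = 7 ≤ 13, return 9 + 8 = 17.
Vega + Pollux + Sirius: cost 4 + 2 + 5 = 11 ≤ 13, return 2 + 9 + 8 = 19.
Best is Vega, Pollux, and Sirius with total return 19.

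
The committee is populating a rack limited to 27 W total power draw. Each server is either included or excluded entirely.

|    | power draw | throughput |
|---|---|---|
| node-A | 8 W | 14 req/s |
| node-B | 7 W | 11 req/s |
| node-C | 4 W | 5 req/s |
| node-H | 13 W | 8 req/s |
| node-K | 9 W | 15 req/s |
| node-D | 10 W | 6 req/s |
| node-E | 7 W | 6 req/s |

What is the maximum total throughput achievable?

Allowing fractional choices, the relaxed optimum would be about 43.8, but servers are indivisible.
node-A + node-B + node-K: power draw 8 + 7 + 9 = 24 ≤ 27, throughput 14 + 11 + 15 = 40.
node-B + node-C + node-K + node-E: power draw 7 + 4 + 9 + 7 = 27 ≤ 27, throughput 11 + 5 + 15 + 6 = 37.
Best is node-A, node-B, and node-K with total throughput 40.

40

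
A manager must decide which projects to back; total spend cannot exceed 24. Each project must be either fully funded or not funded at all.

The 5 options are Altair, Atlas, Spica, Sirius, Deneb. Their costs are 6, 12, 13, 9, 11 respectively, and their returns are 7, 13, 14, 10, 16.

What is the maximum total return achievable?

Allowing fractional choices, the relaxed optimum would be about 30.8, but projects are indivisible.
Atlas + Deneb: cost 12 + 11 = 23 ≤ 24, return 13 + 16 = 29.
Spica + Deneb: cost 13 + 11 = 24 ≤ 24, return 14 + 16 = 30.
Best is Spica and Deneb with total return 30.

30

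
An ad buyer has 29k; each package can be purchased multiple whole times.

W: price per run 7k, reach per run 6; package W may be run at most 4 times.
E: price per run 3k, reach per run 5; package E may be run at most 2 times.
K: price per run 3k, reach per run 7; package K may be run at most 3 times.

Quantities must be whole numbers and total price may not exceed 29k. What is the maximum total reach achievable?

43

K has the best ratio (7/3); taking only K gives at most 3×7 = 21 (stopped by the supply cap of 3).
Mixing does better — 2×W, 2×E, and 3×K: price 29 ≤ 29, reach 2·6 + 2·5 + 3·7 = 43.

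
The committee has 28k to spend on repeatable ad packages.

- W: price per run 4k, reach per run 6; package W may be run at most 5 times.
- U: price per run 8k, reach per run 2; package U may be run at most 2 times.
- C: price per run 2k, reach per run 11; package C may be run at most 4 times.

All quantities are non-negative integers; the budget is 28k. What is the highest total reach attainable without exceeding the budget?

74

5×W and 4×C: price 28 ≤ 28, reach 5·6 + 4·11 = 74.
4×W and 4×C: price 24 ≤ 28, reach 4·6 + 4·11 = 68.
Best is 74.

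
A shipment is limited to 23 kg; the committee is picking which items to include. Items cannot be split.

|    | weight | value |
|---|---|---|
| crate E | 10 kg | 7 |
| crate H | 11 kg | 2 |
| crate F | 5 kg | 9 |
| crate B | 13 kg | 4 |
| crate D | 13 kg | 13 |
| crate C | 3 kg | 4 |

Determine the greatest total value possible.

26

This is a 0-1 knapsack instance.
Allowing fractional choices, the relaxed optimum would be about 27.4, but items are indivisible.
crate F + crate D + crate C: weight 5 + 13 + 3 = 21 ≤ 23, value 9 + 13 + 4 = 26.
crate F + crate D: weight 5 + 13 = 18 ≤ 23, value 9 + 13 = 22.
Best is crate F, crate D, and crate C with total value 26.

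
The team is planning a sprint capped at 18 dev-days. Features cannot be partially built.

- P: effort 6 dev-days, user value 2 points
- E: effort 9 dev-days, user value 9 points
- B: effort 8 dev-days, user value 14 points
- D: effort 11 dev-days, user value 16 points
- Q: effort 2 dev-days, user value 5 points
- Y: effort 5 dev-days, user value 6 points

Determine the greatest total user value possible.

27

Take D, Q, and Y: effort 11 + 2 + 5 = 18 ≤ 18, user value 16 + 5 + 6 = 27.
No other feasible combination does better.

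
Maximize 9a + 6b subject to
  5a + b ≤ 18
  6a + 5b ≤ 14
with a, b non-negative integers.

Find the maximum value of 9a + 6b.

(a,b)=(2,0): 5·2+1·0=10≤18, 6·2+5·0=12≤14, objective 18.
(a,b)=(1,1): 5·1+1·1=6≤18, 6·1+5·1=11≤14, objective 15.
No feasible integer point exceeds 18.

18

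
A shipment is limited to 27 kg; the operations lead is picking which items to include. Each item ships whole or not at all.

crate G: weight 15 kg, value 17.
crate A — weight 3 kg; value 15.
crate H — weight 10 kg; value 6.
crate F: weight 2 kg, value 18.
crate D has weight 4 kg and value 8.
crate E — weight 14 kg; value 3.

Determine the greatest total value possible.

This is an integer program with binary decision variables.
Allowing fractional choices, the relaxed optimum would be about 59.8, but items are indivisible.
crate G + crate A + crate F + crate D: weight 15 + 3 + 2 + 4 = 24 ≤ 27, value 17 + 15 + 18 + 8 = 58.
crate G + crate A + crate F: weight 15 + 3 + 2 = 20 ≤ 27, value 17 + 15 + 18 = 50.
Best is crate G, crate A, crate F, and crate D with total value 58.

58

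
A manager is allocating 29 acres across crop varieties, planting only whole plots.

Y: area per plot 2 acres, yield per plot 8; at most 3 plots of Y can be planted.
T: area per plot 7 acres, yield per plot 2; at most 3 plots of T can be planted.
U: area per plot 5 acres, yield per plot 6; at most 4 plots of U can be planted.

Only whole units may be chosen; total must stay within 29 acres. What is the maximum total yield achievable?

3×Y, 1×T, and 3×U: area 28 ≤ 29, yield 3·8 + 1·2 + 3·6 = 44.
3×Y and 4×U: area 26 ≤ 29, yield 3·8 + 4·6 = 48.
Best is 48.

48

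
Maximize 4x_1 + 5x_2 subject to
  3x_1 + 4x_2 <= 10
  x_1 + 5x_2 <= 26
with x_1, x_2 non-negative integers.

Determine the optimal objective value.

The continuous relaxation peaks at (3.33, 0) with value 13.33; rounding to a feasible lattice point costs some objective.
(x_1,x_2)=(2,1): 3·2+4·1=10≤10, 1·2+5·1=7≤26, objective 13.
(x_1,x_2)=(3,0): 3·3+4·0=9≤10, 1·3+5·0=3≤26, objective 12.
No feasible integer point exceeds 13.

13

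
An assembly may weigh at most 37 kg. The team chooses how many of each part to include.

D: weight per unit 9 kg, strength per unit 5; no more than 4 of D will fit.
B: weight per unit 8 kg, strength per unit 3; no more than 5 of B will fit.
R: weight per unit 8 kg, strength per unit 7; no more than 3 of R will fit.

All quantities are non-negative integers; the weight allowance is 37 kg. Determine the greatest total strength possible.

Take 1×D and 3×R: weight 33 ≤ 37, strength 1·5 + 3·7 = 26.
R has the best ratio (7/8) and is taken to its limit of 3; remaining capacity is filled optimally with the others.

26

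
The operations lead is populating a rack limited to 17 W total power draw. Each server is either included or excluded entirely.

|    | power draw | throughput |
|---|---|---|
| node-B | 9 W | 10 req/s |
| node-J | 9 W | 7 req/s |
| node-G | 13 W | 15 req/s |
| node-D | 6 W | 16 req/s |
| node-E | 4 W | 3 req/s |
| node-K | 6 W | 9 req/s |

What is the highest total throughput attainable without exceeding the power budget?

Allowing fractional choices, the relaxed optimum would be about 30.8, but servers are indivisible.
node-D + node-E + node-K: power draw 6 + 4 + 6 = 16 ≤ 17, throughput 16 + 3 + 9 = 28.
node-B + node-D: power draw 9 + 6 = 15 ≤ 17, throughput 10 + 16 = 26.
Best is node-D, node-E, and node-K with total throughput 28.

28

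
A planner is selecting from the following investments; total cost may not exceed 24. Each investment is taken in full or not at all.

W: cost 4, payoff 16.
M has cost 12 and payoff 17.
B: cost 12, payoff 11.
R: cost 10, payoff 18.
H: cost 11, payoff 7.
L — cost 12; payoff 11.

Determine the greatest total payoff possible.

35

Take M and R: cost 12 + 10 = 22 ≤ 24, payoff 17 + 18 = 35.
No other feasible combination does better.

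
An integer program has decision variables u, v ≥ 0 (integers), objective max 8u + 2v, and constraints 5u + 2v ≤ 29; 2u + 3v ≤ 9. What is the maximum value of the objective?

32

Relaxing integrality, the LP optimum is 36.00 at (u,v) = (4.5, 0), which is not an integer point.
(u,v)=(4,0): 5·4+2·0=20≤29, 2·4+3·0=8≤9, objective 32.
(u,v)=(3,1): 5·3+2·1=17≤29, 2·3+3·1=9≤9, objective 26.
Maximum is 32 at (u,v)=(4,0).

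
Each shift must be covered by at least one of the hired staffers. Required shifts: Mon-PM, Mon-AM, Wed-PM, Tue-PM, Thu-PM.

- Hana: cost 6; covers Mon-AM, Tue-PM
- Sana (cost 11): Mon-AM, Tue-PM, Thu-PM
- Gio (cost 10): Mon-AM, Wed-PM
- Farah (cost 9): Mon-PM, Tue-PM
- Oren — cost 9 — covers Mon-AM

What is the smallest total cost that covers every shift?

30

The greedy cost-per-new-shift heuristic would pick Hana, Farah, Gio, and Sana for 36, but a cheaper cover exists.
Choose Sana, Gio, and Farah: together they cover Mon-PM, Mon-AM, Wed-PM, Tue-PM, Thu-PM — every shift.
Total cost: 11 + 10 + 9 = 30.
No cover costs less than 30.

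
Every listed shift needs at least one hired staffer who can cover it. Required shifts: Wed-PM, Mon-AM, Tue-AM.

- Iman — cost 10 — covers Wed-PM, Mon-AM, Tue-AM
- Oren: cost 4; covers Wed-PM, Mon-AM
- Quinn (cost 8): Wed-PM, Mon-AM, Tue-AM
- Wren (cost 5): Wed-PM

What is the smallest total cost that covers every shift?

8

Quinn alone covers Wed-PM, Mon-AM, Tue-AM — every shift.
Total cost: 8.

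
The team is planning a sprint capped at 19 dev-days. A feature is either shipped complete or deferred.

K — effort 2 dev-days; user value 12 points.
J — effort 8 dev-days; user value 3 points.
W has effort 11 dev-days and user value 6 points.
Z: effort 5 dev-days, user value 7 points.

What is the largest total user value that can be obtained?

This is a 0-1 knapsack instance.
K + J + Z: effort 2 + 8 + 5 = 15 ≤ 19, user value 12 + 3 + 7 = 22.
K + W + Z: effort 2 + 11 + 5 = 18 ≤ 19, user value 12 + 6 + 7 = 25.
K + Z: effort 2 + 5 = 7 ≤ 19, user value 12 + 7 = 19.
Best is K, W, and Z with total user value 25.

25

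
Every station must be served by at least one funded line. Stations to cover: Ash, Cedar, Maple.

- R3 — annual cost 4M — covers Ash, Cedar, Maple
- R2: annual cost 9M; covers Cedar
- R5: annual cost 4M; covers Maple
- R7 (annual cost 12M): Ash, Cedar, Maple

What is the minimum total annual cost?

R3 alone covers Ash, Cedar, Maple — every station.
Total annual cost: 4.
No cover costs less than 4.

4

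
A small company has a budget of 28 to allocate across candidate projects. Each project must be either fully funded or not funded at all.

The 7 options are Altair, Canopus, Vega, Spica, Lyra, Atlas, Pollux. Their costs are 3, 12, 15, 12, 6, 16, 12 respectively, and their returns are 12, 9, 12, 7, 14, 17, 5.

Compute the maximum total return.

This is an integer program with binary decision variables.
Allowing fractional choices, the relaxed optimum would be about 45.4, but projects are indivisible.
Altair + Vega + Lyra: cost 3 + 15 + 6 = 24 ≤ 28, return 12 + 12 + 14 = 38.
Altair + Canopus + Lyra: cost 3 + 12 + 6 = 21 ≤ 28, return 12 + 9 + 14 = 35.
Altair + Lyra + Atlas: cost 3 + 6 + 16 = 25 ≤ 28, return 12 + 14 + 17 = 43.
Best is Altair, Lyra, and Atlas with total return 43.

43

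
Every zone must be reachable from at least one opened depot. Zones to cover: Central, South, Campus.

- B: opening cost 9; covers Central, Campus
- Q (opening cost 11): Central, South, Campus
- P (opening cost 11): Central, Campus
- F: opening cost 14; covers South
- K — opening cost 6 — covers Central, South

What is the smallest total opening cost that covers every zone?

Q alone covers Central, South, Campus — every zone.
Total opening cost: 11.

11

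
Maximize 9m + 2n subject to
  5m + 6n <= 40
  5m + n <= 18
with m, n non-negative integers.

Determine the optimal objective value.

(m,n)=(3,3) is feasible, giving 33.
(m,n)=(3,2) is feasible, giving 31.
(m,n)=(2,5) is feasible, giving 28.
No feasible integer point exceeds 33.

33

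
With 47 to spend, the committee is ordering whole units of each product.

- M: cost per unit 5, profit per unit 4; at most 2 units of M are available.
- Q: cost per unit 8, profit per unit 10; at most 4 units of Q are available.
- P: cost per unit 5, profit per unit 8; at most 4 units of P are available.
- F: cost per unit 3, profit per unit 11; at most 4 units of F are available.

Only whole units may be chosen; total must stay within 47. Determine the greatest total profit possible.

Take 3×Q, 2×P, and 4×F: cost 46 ≤ 47, profit 3·10 + 2·8 + 4·11 = 90.
F has the best ratio (11/3) and is taken to its limit of 4; remaining capacity is filled optimally with the others.

90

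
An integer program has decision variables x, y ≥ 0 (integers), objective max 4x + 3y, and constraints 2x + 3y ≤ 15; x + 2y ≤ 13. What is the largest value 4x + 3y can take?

28

Relaxing integrality, the LP optimum is 30.00 at (x,y) = (7.5, 0), which is not an integer point.
(x,y)=(7,0): 2·7+3·0=14≤15, 1·7+2·0=7≤13, objective 28.
(x,y)=(6,1): 2·6+3·1=15≤15, 1·6+2·1=8≤13, objective 27.
The best lattice point is (7,0), giving 28.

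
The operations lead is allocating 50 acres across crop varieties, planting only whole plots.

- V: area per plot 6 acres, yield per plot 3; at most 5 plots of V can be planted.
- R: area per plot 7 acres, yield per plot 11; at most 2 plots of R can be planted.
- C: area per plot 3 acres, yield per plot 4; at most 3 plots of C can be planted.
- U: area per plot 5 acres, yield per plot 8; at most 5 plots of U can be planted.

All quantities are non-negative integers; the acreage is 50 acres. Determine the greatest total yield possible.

U has the best ratio (8/5); taking only U gives at most 5×8 = 40 (stopped by the supply cap of 5).
Mixing does better — 2×R, 3×C, and 5×U: area 48 ≤ 50, yield 2·11 + 3·4 + 5·8 = 74.

74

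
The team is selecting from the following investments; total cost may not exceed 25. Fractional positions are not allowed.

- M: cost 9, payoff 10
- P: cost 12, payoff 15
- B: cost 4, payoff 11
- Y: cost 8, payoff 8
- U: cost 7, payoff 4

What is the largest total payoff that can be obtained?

P + B + U: cost 12 + 4 + 7 = 23 ≤ 25, payoff 15 + 11 + 4 = 30.
M + P + B: cost 9 + 12 + 4 = 25 ≤ 25, payoff 10 + 15 + 11 = 36.
P + B + Y: cost 12 + 4 + 8 = 24 ≤ 25, payoff 15 + 11 + 8 = 34.
Best is M, P, and B with total payoff 36.

36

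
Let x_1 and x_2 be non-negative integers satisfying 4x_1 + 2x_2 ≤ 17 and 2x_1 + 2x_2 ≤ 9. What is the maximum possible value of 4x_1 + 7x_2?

28

The continuous relaxation peaks at (0, 4.5) with value 31.50; rounding to a feasible lattice point costs some objective.
(x_1,x_2)=(0,4): 4·0+2·4=8≤17, 2·0+2·4=8≤9, objective 28.
(x_1,x_2)=(1,3): 4·1+2·3=10≤17, 2·1+2·3=8≤9, objective 25.
Maximum is 28 at (x_1,x_2)=(0,4).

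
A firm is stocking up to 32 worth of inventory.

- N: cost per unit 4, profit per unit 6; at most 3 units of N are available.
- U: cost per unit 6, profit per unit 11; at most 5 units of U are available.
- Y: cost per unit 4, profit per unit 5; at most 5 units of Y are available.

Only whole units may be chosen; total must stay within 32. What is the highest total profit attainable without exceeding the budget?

56

U has the best ratio (11/6); taking only U gives at most 5×11 = 55 (stopped by the cost limit).
Mixing does better — 2×N and 4×U: cost 32 ≤ 32, profit 2·6 + 4·11 = 56.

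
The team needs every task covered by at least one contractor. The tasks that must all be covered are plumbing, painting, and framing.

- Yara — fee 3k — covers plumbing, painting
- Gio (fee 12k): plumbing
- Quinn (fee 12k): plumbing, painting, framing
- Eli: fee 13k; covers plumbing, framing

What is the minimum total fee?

12

The greedy cost-per-new-task heuristic would pick Yara and Quinn for 15, but a cheaper cover exists.
Quinn alone covers plumbing, painting, framing — every task.
Total fee: 12.
No cover costs less than 12.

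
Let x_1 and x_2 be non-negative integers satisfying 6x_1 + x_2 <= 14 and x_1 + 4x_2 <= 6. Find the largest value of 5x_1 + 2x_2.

12

The continuous relaxation peaks at (2.17, 0.957) with value 12.78; rounding to a feasible lattice point costs some objective.
(x_1,x_2)=(2,1): 6·2+1·1=13≤14, 1·2+4·1=6≤6, objective 12.
(x_1,x_2)=(2,0): 6·2+1·0=12≤14, 1·2+4·0=2≤6, objective 10.
(x_1,x_2)=(1,1): 6·1+1·1=7≤14, 1·1+4·1=5≤6, objective 7.
(x_1,x_2)=(1,0): 6·1+1·0=6≤14, 1·1+4·0=1≤6, objective 5.
No feasible integer point exceeds 12.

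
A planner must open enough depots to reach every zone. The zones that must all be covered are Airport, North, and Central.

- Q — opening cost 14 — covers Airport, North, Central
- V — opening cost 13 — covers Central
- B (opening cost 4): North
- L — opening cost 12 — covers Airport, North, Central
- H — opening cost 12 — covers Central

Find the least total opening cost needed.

The greedy cost-per-new-zone heuristic would pick B and L for 16, but a cheaper cover exists.
L alone covers Airport, North, Central — every zone.
Total opening cost: 12.
No cover costs less than 12.

12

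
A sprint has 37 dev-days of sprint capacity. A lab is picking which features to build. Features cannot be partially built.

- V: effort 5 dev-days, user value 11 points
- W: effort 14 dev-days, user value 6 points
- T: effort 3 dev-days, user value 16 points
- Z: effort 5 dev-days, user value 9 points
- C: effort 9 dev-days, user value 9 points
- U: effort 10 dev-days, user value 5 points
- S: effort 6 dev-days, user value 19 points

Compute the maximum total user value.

64

Allowing fractional choices, the relaxed optimum would be about 68.5, but features are indivisible.
V + W + T + C + S: effort 5 + 14 + 3 + 9 + 6 = 37 ≤ 37, user value 11 + 6 + 16 + 9 + 19 = 61.
V + T + Z + C + S: effort 5 + 3 + 5 + 9 + 6 = 28 ≤ 37, user value 11 + 16 + 9 + 9 + 19 = 64.
V + W + T + Z + S: effort 5 + 14 + 3 + 5 + 6 = 33 ≤ 37, user value 11 + 6 + 16 + 9 + 19 = 61.
Best is V, T, Z, C, and S with total user value 64.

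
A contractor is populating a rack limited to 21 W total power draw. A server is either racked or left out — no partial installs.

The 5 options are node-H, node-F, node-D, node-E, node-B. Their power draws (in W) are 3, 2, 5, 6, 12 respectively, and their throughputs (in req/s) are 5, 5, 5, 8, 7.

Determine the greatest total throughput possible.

This is a 0-1 knapsack instance.
Take node-H, node-F, node-D, and node-E: power draw 3 + 2 + 5 + 6 = 16 ≤ 21, throughput 5 + 5 + 5 + 8 = 23.
No other feasible combination does better.

23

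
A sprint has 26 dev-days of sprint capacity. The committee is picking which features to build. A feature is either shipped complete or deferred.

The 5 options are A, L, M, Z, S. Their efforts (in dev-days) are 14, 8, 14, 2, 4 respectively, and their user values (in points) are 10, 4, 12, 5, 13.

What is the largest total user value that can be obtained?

Treat it as a binary knapsack problem.
Take M, Z, and S: effort 14 + 2 + 4 = 20 ≤ 26, user value 12 + 5 + 13 = 30.
No other feasible combination does better.

30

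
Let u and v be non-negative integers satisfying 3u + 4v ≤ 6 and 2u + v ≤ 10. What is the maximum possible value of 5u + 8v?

Relaxing integrality, the LP optimum is 12.00 at (u,v) = (0, 1.5), which is not an integer point.
(u,v)=(2,0): 3·2+4·0=6≤6, 2·2+1·0=4≤10, objective 10.
(u,v)=(0,1): 3·0+4·1=4≤6, 2·0+1·1=1≤10, objective 8.
(u,v)=(1,0): 3·1+4·0=3≤6, 2·1+1·0=2≤10, objective 5.
(u,v)=(0,0): 3·0+4·0=0≤6, 2·0+1·0=0≤10, objective 0.
The best lattice point is (2,0), giving 10.

10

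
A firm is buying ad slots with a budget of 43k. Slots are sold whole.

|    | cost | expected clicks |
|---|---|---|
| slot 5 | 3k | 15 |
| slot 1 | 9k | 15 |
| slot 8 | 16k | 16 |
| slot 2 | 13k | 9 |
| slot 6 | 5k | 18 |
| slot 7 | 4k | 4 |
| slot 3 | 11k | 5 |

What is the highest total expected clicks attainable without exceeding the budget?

68

Allowing fractional choices, the relaxed optimum would be about 72.2, but ad slots are indivisible.
slot 5 + slot 1 + slot 8 + slot 6: cost 3 + 9 + 16 + 5 = 33 ≤ 43, expected clicks 15 + 15 + 16 + 18 = 64.
slot 5 + slot 8 + slot 2 + slot 6 + slot 7: cost 3 + 16 + 13 + 5 + 4 = 41 ≤ 43, expected clicks 15 + 16 + 9 + 18 + 4 = 62.
slot 5 + slot 1 + slot 8 + slot 6 + slot 7: cost 3 + 9 + 16 + 5 + 4 = 37 ≤ 43, expected clicks 15 + 15 + 16 + 18 + 4 = 68.
Best is slot 5, slot 1, slot 8, slot 6, and slot 7 with total expected clicks 68.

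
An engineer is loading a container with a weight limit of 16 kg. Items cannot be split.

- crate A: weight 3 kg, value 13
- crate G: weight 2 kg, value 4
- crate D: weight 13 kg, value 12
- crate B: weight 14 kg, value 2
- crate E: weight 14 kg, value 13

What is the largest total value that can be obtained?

25

This is an integer program with binary decision variables.
Take crate A and crate D: weight 3 + 13 = 16 ≤ 16, value 13 + 12 = 25.
No other feasible combination does better.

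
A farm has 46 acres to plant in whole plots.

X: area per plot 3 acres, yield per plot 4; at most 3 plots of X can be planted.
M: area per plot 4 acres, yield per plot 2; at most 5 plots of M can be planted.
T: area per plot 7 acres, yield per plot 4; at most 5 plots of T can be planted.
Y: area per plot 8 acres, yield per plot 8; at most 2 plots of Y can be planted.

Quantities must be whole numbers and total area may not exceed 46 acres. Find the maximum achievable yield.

X has the best ratio (4/3); taking only X gives at most 3×4 = 12 (stopped by the supply cap of 3).
Mixing does better — 3×X, 3×T, and 2×Y: area 46 ≤ 46, yield 3·4 + 3·4 + 2·8 = 40.

40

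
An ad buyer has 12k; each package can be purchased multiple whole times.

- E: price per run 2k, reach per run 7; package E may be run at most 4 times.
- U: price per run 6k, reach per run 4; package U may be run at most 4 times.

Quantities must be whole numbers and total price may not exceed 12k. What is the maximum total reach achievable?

E has the best ratio (7/2); taking only E gives at most 4×7 = 28 (stopped by the supply cap of 4).
Optimal: 4×E: price 8 ≤ 12, reach 4·7 = 28.

28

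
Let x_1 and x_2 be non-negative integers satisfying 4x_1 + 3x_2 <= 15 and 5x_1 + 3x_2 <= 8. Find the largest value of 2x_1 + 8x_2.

16

(x_1,x_2)=(0,2): 4·0+3·2=6≤15, 5·0+3·2=6≤8, objective 16.
(x_1,x_2)=(1,1): 4·1+3·1=7≤15, 5·1+3·1=8≤8, objective 10.
(x_1,x_2)=(0,1): 4·0+3·1=3≤15, 5·0+3·1=3≤8, objective 8.
Maximum is 16 at (x_1,x_2)=(0,2).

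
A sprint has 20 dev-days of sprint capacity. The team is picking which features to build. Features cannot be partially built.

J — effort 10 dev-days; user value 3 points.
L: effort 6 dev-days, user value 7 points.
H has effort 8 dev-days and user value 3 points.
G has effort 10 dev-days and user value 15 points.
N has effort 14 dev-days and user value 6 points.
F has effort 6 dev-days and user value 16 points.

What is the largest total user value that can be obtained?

Allowing fractional choices, the relaxed optimum would be about 35.7, but features are indivisible.
G + F: effort 10 + 6 = 16 ≤ 20, user value 15 + 16 = 31.
L + F: effort 6 + 6 = 12 ≤ 20, user value 7 + 16 = 23.
L + H + F: effort 6 + 8 + 6 = 20 ≤ 20, user value 7 + 3 + 16 = 26.
Best is G and F with total user value 31.

31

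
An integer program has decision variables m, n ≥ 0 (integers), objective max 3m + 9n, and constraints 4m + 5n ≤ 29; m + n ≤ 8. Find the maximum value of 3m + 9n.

The continuous relaxation peaks at (0, 5.8) with value 52.20; rounding to a feasible lattice point costs some objective.
(m,n)=(1,5): 4·1+5·5=29≤29, 1·1+1·5=6≤8, objective 48.
(m,n)=(0,5): 4·0+5·5=25≤29, 1·0+1·5=5≤8, objective 45.
No feasible integer point exceeds 48.

48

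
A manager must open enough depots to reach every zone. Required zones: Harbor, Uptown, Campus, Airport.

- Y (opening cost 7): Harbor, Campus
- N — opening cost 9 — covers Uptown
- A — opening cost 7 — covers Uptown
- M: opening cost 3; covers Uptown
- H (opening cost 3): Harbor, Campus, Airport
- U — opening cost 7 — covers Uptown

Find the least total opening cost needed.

This is an integer covering problem.
Choose M and H: together they cover Harbor, Uptown, Campus, Airport — every zone.
Total opening cost: 3 + 3 = 6.

6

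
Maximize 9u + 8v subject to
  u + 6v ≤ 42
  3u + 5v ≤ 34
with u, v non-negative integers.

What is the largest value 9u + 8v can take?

99

The continuous relaxation peaks at (11.3, 0) with value 102.00; rounding to a feasible lattice point costs some objective.
(u,v)=(11,0): 1·11+6·0=11≤42, 3·11+5·0=33≤34, objective 99.
(u,v)=(10,0): 1·10+6·0=10≤42, 3·10+5·0=30≤34, objective 90.
No feasible integer point exceeds 99.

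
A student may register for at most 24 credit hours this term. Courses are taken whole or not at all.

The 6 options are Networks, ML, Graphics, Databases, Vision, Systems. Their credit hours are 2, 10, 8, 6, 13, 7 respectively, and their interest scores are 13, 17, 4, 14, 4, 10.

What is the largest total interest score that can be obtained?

44

This is a 0-1 knapsack instance.
Allowing fractional choices, the relaxed optimum would be about 52.6, but courses are indivisible.
Networks + ML + Databases: credit hours 2 + 10 + 6 = 18 ≤ 24, interest score 13 + 17 + 14 = 44.
ML + Databases + Systems: credit hours 10 + 6 + 7 = 23 ≤ 24, interest score 17 + 14 + 10 = 41.
Best is Networks, ML, and Databases with total interest score 44.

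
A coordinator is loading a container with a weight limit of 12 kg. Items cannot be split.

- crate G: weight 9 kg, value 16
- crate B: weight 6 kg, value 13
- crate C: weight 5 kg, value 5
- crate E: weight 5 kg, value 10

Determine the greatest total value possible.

Allowing fractional choices, the relaxed optimum would be about 24.8, but items are indivisible.
crate B + crate E: weight 6 + 5 = 11 ≤ 12, value 13 + 10 = 23.
crate G: weight 9 ≤ 12, value 16.
crate B + crate C: weight 6 + 5 = 11 ≤ 12, value 13 + 5 = 18.
Best is crate B and crate E with total value 23.

23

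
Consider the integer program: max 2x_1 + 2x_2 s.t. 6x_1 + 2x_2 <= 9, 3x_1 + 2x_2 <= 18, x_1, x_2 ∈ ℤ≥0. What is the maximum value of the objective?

8

(x_1,x_2)=(0,4): 6·0+2·4=8≤9, 3·0+2·4=8≤18, objective 8.
(x_1,x_2)=(0,3): 6·0+2·3=6≤9, 3·0+2·3=6≤18, objective 6.
Maximum is 8 at (x_1,x_2)=(0,4).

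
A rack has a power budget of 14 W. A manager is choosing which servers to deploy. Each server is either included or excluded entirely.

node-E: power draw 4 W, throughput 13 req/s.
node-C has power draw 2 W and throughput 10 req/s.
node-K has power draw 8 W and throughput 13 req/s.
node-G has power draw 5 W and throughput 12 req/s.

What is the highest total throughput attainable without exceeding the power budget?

This is an integer program with binary decision variables.
Allowing fractional choices, the relaxed optimum would be about 39.9, but servers are indivisible.
node-E + node-K: power draw 4 + 8 = 12 ≤ 14, throughput 13 + 13 = 26.
node-E + node-C + node-K: power draw 4 + 2 + 8 = 14 ≤ 14, throughput 13 + 10 + 13 = 36.
node-E + node-C + node-G: power draw 4 + 2 + 5 = 11 ≤ 14, throughput 13 + 10 + 12 = 35.
Best is node-E, node-C, and node-K with total throughput 36.

36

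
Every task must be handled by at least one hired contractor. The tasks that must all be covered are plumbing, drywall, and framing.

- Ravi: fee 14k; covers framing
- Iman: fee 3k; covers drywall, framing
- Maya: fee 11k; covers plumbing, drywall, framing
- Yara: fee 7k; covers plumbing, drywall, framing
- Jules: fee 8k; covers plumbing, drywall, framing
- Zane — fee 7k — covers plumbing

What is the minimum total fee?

Yara alone covers plumbing, drywall, framing — every task.
Total fee: 7.

7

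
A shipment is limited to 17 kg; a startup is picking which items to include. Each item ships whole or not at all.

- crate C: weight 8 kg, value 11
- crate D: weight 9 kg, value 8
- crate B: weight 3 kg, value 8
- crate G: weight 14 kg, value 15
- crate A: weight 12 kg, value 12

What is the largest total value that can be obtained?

This is an integer program with binary decision variables.
Allowing fractional choices, the relaxed optimum would be about 25.4, but items are indivisible.
crate B + crate G: weight 3 + 14 = 17 ≤ 17, value 8 + 15 = 23.
crate B + crate A: weight 3 + 12 = 15 ≤ 17, value 8 + 12 = 20.
crate C + crate B: weight 8 + 3 = 11 ≤ 17, value 11 + 8 = 19.
Best is crate B and crate G with total value 23.

23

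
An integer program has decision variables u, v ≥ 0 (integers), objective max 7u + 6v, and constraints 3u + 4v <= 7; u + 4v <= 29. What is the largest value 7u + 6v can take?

14

The continuous relaxation peaks at (2.33, 0) with value 16.33; rounding to a feasible lattice point costs some objective.
(u,v)=(2,0): 3·2+4·0=6≤7, 1·2+4·0=2≤29, objective 14.
(u,v)=(1,1): 3·1+4·1=7≤7, 1·1+4·1=5≤29, objective 13.
The best lattice point is (2,0), giving 14.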